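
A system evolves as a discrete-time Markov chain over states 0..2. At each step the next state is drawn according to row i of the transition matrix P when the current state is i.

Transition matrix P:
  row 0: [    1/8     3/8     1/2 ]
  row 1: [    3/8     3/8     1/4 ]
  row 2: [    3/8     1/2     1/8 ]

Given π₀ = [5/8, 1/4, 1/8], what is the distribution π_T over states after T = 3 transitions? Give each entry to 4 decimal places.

π = [0.2949, 0.4070, 0.2981]

t=0: π = [0.6250, 0.2500, 0.1250]
t=1: π = [0.2188, 0.3906, 0.3906]
t=2: π = [0.3203, 0.4238, 0.2559]
t=3: π = [0.2949, 0.4070, 0.2981]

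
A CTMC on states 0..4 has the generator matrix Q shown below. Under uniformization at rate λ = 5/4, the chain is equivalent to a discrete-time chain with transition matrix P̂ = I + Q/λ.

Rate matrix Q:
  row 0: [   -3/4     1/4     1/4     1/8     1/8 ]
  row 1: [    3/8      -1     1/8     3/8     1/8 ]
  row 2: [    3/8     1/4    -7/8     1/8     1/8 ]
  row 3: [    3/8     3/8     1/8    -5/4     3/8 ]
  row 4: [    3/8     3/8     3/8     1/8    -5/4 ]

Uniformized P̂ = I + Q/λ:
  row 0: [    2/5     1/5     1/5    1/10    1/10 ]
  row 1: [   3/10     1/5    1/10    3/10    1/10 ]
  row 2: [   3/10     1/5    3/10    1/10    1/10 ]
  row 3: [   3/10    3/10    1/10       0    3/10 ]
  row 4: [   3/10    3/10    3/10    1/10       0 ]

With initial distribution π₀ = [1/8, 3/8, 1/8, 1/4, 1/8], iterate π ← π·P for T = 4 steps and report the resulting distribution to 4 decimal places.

t=0: π = [0.1250, 0.3750, 0.1250, 0.2500, 0.1250]
t=1: π = [0.3125, 0.2375, 0.1625, 0.1500, 0.1375]
t=2: π = [0.3313, 0.2288, 0.1913, 0.1325, 0.1163]
t=3: π = [0.3331, 0.2249, 0.1946, 0.1325, 0.1149]
t=4: π = [0.3333, 0.2247, 0.1952, 0.1317, 0.1150]

π = [0.3333, 0.2247, 0.1952, 0.1317, 0.1150]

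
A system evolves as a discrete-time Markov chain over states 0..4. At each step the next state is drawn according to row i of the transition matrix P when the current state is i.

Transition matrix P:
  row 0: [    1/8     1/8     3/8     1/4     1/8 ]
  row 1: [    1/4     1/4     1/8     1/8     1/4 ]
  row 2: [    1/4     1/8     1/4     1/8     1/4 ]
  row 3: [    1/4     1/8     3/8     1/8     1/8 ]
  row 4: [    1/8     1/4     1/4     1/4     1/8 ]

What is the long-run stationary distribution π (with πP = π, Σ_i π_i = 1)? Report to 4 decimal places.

Balance equations π_j = Σ_i π_i·P[i][j]:
  π_0 = 1/8·π_0 + 1/4·π_1 + 1/4·π_2 + 1/4·π_3 + 1/8·π_4
  π_1 = 1/8·π_0 + 1/4·π_1 + 1/8·π_2 + 1/8·π_3 + 1/4·π_4
  π_2 = 3/8·π_0 + 1/8·π_1 + 1/4·π_2 + 3/8·π_3 + 1/4·π_4
  π_3 = 1/4·π_0 + 1/8·π_1 + 1/8·π_2 + 1/8·π_3 + 1/4·π_4
  normalize: π_0 + π_1 + π_2 + π_3 + π_4 = 1
Solving the linear system gives exactly π = [131/648, 85/504, 139/504, 14/81, 13/72].

π = [0.2022, 0.1687, 0.2758, 0.1728, 0.1806]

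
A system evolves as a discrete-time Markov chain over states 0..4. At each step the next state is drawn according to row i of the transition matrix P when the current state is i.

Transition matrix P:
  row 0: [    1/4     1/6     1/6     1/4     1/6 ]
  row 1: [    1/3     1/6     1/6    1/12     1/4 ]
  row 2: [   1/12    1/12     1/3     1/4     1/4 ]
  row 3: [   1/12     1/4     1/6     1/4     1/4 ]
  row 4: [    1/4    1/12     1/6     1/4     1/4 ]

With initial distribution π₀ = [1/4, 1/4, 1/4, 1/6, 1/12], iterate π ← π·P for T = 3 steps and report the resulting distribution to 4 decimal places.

t=0: π = [0.2500, 0.2500, 0.2500, 0.1667, 0.0833]
t=1: π = [0.2014, 0.1528, 0.2083, 0.2083, 0.2292]
t=2: π = [0.1933, 0.1476, 0.2014, 0.2245, 0.2332]
t=3: π = [0.1913, 0.1492, 0.2002, 0.2254, 0.2339]

π = [0.1913, 0.1492, 0.2002, 0.2254, 0.2339]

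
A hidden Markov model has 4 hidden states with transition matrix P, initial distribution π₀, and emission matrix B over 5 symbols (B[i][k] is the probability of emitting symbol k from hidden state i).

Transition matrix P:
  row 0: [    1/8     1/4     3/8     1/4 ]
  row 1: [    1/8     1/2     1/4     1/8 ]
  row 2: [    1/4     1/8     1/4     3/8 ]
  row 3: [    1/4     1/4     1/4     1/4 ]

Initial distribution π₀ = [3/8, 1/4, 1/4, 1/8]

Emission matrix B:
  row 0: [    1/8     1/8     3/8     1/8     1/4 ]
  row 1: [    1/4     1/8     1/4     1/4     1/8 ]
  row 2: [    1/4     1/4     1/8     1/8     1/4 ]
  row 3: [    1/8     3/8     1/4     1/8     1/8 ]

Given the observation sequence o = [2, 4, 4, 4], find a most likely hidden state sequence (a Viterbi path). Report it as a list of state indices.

t=0: δ = [1.406e-01, 6.250e-02, 3.125e-02, 3.125e-02]  (obs o_0=2)
t=1: δ = [4.395e-03, 4.395e-03, 1.318e-02, 4.395e-03]  ψ = [0, 0, 0, 0]  (obs o_1=4)
t=2: δ = [8.240e-04, 2.747e-04, 8.240e-04, 6.180e-04]  ψ = [2, 1, 2, 2]  (obs o_2=4)
t=3: δ = [5.150e-05, 2.575e-05, 7.725e-05, 3.862e-05]  ψ = [2, 0, 0, 2]  (obs o_3=4)
backtrack: best end state = 2; path = [0, 2, 0, 2]

path = [0, 2, 0, 2]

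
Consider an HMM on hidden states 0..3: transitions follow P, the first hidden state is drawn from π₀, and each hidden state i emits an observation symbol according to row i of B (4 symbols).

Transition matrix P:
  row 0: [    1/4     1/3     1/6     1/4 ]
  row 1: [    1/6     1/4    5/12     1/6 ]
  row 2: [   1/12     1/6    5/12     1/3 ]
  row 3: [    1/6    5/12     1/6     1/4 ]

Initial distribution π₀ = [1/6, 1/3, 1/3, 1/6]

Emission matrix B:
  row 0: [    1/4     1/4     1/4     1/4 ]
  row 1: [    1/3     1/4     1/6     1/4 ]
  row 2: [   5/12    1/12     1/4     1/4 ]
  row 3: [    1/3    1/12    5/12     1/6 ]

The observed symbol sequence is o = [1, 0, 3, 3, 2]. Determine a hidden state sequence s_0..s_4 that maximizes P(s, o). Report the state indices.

path = [1, 2, 2, 2, 3]

t=0: δ = [4.167e-02, 8.333e-02, 2.778e-02, 1.389e-02]  (obs o_0=1)
t=1: δ = [3.472e-03, 6.944e-03, 1.447e-02, 4.630e-03]  ψ = [1, 1, 1, 1]  (obs o_1=0)
t=2: δ = [3.014e-04, 6.028e-04, 1.507e-03, 8.038e-04]  ψ = [2, 2, 2, 2]  (obs o_2=3)
t=3: δ = [3.349e-05, 8.372e-05, 1.570e-04, 8.372e-05]  ψ = [3, 3, 2, 2]  (obs o_3=3)
t=4: δ = [3.489e-06, 5.814e-06, 1.635e-05, 2.180e-05]  ψ = [1, 3, 2, 2]  (obs o_4=2)
backtrack: best end state = 3; path = [1, 2, 2, 2, 3]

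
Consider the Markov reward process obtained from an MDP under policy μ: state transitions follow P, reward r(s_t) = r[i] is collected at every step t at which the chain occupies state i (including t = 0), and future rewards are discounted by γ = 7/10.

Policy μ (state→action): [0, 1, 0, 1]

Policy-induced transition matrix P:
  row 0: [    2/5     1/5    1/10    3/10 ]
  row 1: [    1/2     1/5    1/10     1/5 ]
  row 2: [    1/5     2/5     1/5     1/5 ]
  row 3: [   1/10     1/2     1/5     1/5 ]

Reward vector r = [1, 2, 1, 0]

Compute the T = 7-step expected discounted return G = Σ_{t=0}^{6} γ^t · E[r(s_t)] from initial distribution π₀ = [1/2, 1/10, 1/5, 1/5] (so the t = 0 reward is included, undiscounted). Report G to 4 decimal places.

t=0: π = [0.5000, 0.1000, 0.2000, 0.2000], E[r] = 0.9000, γ^t·E[r] = 0.900000, running G = 0.900000
t=1: π = [0.3100, 0.3000, 0.1400, 0.2500], E[r] = 1.0500, γ^t·E[r] = 0.735000, running G = 1.635000
t=2: π = [0.3270, 0.3030, 0.1390, 0.2310], E[r] = 1.0720, γ^t·E[r] = 0.525280, running G = 2.160280
t=3: π = [0.3332, 0.2971, 0.1370, 0.2327], E[r] = 1.0644, γ^t·E[r] = 0.365089, running G = 2.525369
t=4: π = [0.3325, 0.2972, 0.1370, 0.2333], E[r] = 1.0639, γ^t·E[r] = 0.255440, running G = 2.780809
t=5: π = [0.3323, 0.2974, 0.1370, 0.2333], E[r] = 1.0641, γ^t·E[r] = 0.178850, running G = 2.959659
t=6: π = [0.3324, 0.2974, 0.1370, 0.2332], E[r] = 1.0641, γ^t·E[r] = 0.125196, running G = 3.084855

G = 3.0849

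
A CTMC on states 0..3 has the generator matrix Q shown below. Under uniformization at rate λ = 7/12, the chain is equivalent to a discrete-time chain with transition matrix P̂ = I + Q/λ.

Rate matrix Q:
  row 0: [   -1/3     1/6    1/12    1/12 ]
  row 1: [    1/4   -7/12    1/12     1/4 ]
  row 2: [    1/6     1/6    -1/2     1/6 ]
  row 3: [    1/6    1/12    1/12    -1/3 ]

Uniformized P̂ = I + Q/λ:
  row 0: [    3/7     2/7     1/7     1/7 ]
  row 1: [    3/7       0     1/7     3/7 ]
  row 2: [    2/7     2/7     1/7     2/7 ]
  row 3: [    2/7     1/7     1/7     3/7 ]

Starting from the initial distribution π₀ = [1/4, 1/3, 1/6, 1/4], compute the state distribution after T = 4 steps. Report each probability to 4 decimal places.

π = [0.3646, 0.1887, 0.1429, 0.3039]

t=0: π = [0.2500, 0.3333, 0.1667, 0.2500]
t=1: π = [0.3690, 0.1548, 0.1429, 0.3333]
t=2: π = [0.3605, 0.1939, 0.1429, 0.3027]
t=3: π = [0.3649, 0.1871, 0.1429, 0.3052]
t=4: π = [0.3646, 0.1887, 0.1429, 0.3039]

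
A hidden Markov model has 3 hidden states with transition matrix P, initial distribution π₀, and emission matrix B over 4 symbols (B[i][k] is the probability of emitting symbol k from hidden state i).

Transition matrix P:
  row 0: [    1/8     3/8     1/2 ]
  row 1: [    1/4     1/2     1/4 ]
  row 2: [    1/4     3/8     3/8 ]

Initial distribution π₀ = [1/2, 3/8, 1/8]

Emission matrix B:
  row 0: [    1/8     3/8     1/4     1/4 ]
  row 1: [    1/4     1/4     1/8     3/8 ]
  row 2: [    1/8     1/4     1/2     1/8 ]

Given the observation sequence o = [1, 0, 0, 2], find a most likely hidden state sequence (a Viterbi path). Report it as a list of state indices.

t=0: δ = [1.875e-01, 9.375e-02, 3.125e-02]  (obs o_0=1)
t=1: δ = [2.930e-03, 1.758e-02, 1.172e-02]  ψ = [0, 0, 0]  (obs o_1=0)
t=2: δ = [5.493e-04, 2.197e-03, 5.493e-04]  ψ = [1, 1, 1]  (obs o_2=0)
t=3: δ = [1.373e-04, 1.373e-04, 2.747e-04]  ψ = [1, 1, 1]  (obs o_3=2)
backtrack: best end state = 2; path = [0, 1, 1, 2]

path = [0, 1, 1, 2]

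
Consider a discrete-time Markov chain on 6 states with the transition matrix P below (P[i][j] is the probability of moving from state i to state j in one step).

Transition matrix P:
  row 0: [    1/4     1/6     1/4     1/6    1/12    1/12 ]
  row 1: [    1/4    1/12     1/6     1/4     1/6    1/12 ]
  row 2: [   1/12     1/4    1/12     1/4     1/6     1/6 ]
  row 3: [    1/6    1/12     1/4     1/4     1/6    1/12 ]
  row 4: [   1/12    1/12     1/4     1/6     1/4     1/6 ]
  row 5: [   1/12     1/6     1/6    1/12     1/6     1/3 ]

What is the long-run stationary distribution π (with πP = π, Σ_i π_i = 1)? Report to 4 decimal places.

Balance equations π_j = Σ_i π_i·P[i][j]:
  π_0 = 1/4·π_0 + 1/4·π_1 + 1/12·π_2 + 1/6·π_3 + 1/12·π_4 + 1/12·π_5
  π_1 = 1/6·π_0 + 1/12·π_1 + 1/4·π_2 + 1/12·π_3 + 1/12·π_4 + 1/6·π_5
  π_2 = 1/4·π_0 + 1/6·π_1 + 1/12·π_2 + 1/4·π_3 + 1/4·π_4 + 1/6·π_5
  π_3 = 1/6·π_0 + 1/4·π_1 + 1/4·π_2 + 1/4·π_3 + 1/6·π_4 + 1/12·π_5
  π_4 = 1/12·π_0 + 1/6·π_1 + 1/6·π_2 + 1/6·π_3 + 1/4·π_4 + 1/6·π_5
  normalize: π_0 + π_1 + π_2 + π_3 + π_4 + π_5 = 1
Solving the linear system gives exactly π = [27149/183508, 25785/183508, 17749/91754, 9103/45877, 30897/183508, 27767/183508].

π = [0.1479, 0.1405, 0.1934, 0.1984, 0.1684, 0.1513]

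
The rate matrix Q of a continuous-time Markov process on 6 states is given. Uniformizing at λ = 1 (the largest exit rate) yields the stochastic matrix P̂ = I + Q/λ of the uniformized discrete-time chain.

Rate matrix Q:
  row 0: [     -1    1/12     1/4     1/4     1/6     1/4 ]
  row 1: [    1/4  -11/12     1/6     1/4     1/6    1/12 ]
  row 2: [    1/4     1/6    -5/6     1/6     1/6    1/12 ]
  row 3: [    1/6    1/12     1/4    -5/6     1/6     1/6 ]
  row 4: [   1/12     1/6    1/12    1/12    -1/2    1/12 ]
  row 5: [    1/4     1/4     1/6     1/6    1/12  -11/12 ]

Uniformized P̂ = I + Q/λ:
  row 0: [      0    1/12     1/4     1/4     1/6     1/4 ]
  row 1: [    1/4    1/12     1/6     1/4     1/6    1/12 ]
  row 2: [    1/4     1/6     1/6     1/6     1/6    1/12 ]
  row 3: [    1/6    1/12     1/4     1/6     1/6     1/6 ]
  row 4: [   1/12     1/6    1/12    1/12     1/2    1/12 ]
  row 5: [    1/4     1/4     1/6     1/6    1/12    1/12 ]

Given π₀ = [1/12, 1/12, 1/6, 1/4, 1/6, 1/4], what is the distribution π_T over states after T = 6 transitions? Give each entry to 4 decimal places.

π = [0.1573, 0.1381, 0.1746, 0.1718, 0.2344, 0.1239]

t=0: π = [0.0833, 0.0833, 0.1667, 0.2500, 0.1667, 0.2500]
t=1: π = [0.1806, 0.1528, 0.1806, 0.1667, 0.2014, 0.1181]
t=2: π = [0.1574, 0.1348, 0.1788, 0.1777, 0.2240, 0.1273]
t=3: π = [0.1585, 0.1381, 0.1759, 0.1724, 0.2307, 0.1244]
t=4: π = [0.1576, 0.1379, 0.1750, 0.1722, 0.2332, 0.1241]
t=5: π = [0.1574, 0.1380, 0.1747, 0.1719, 0.2341, 0.1239]
t=6: π = [0.1573, 0.1381, 0.1746, 0.1718, 0.2344, 0.1239]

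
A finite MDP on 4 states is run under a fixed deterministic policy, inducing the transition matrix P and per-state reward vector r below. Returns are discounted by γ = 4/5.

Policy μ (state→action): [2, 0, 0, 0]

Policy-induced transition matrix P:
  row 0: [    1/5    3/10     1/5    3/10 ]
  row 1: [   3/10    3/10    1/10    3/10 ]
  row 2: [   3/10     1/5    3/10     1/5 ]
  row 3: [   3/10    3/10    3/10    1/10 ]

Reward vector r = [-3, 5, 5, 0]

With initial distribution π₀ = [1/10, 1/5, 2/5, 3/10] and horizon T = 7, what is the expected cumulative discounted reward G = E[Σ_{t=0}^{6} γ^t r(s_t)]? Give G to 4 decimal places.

G = 7.6127

t=0: π = [0.1000, 0.2000, 0.4000, 0.3000], E[r] = 2.7000, γ^t·E[r] = 2.700000, running G = 2.700000
t=1: π = [0.2900, 0.2600, 0.2500, 0.2000], E[r] = 1.6800, γ^t·E[r] = 1.344000, running G = 4.044000
t=2: π = [0.2710, 0.2750, 0.2190, 0.2350], E[r] = 1.6570, γ^t·E[r] = 1.060480, running G = 5.104480
t=3: π = [0.2729, 0.2781, 0.2179, 0.2311], E[r] = 1.6613, γ^t·E[r] = 0.850586, running G = 5.955066
t=4: π = [0.2727, 0.2782, 0.2171, 0.2320], E[r] = 1.6584, γ^t·E[r] = 0.679268, running G = 6.634334
t=5: π = [0.2727, 0.2783, 0.2171, 0.2319], E[r] = 1.6587, γ^t·E[r] = 0.543524, running G = 7.177858
t=6: π = [0.2727, 0.2783, 0.2171, 0.2319], E[r] = 1.6586, γ^t·E[r] = 0.434797, running G = 7.612655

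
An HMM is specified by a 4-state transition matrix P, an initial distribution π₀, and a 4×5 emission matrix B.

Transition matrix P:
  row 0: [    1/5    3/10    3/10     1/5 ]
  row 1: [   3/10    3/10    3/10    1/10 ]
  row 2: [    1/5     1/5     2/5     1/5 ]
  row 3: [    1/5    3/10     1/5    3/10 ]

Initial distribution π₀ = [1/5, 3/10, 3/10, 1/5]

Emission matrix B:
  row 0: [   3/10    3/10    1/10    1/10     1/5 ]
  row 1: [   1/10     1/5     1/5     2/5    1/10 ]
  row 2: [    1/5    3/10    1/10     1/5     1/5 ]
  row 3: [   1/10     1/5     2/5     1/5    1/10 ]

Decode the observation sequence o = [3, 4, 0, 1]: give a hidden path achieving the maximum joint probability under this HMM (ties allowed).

path = [1, 2, 2, 2]

t=0: δ = [2.000e-02, 1.200e-01, 6.000e-02, 4.000e-02]  (obs o_0=3)
t=1: δ = [7.200e-03, 3.600e-03, 7.200e-03, 1.200e-03]  ψ = [1, 1, 1, 1]  (obs o_1=4)
t=2: δ = [4.320e-04, 2.160e-04, 5.760e-04, 1.440e-04]  ψ = [0, 0, 2, 0]  (obs o_2=0)
t=3: δ = [3.456e-05, 2.592e-05, 6.912e-05, 2.304e-05]  ψ = [2, 0, 2, 2]  (obs o_3=1)
backtrack: best end state = 2; path = [1, 2, 2, 2]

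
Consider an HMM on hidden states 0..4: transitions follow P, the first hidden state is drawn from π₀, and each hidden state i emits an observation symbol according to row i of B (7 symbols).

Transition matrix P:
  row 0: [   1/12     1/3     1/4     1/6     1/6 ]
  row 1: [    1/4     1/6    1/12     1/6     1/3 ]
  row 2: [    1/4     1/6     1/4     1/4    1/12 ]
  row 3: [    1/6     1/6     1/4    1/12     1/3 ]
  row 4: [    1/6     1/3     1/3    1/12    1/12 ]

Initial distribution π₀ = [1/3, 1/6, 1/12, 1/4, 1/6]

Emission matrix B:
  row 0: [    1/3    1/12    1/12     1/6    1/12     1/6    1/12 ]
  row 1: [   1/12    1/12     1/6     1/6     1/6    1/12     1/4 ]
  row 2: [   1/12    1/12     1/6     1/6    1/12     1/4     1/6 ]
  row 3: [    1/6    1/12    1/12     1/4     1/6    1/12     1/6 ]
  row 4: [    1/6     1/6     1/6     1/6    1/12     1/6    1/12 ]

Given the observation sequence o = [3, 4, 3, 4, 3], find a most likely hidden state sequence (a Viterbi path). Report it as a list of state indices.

t=0: δ = [5.556e-02, 2.778e-02, 1.389e-02, 6.250e-02, 2.778e-02]  (obs o_0=3)
t=1: δ = [8.681e-04, 3.086e-03, 1.302e-03, 1.543e-03, 1.736e-03]  ψ = [3, 0, 3, 0, 3]  (obs o_1=4)
t=2: δ = [1.286e-04, 9.645e-05, 9.645e-05, 1.286e-04, 1.715e-04]  ψ = [1, 4, 4, 1, 1]  (obs o_2=3)
t=3: δ = [2.381e-06, 9.526e-06, 4.763e-06, 4.019e-06, 3.572e-06]  ψ = [4, 4, 4, 2, 3]  (obs o_3=4)
t=4: δ = [3.969e-07, 2.646e-07, 1.985e-07, 3.969e-07, 5.292e-07]  ψ = [1, 1, 2, 1, 1]  (obs o_4=3)
backtrack: best end state = 4; path = [0, 1, 4, 1, 4]

path = [0, 1, 4, 1, 4]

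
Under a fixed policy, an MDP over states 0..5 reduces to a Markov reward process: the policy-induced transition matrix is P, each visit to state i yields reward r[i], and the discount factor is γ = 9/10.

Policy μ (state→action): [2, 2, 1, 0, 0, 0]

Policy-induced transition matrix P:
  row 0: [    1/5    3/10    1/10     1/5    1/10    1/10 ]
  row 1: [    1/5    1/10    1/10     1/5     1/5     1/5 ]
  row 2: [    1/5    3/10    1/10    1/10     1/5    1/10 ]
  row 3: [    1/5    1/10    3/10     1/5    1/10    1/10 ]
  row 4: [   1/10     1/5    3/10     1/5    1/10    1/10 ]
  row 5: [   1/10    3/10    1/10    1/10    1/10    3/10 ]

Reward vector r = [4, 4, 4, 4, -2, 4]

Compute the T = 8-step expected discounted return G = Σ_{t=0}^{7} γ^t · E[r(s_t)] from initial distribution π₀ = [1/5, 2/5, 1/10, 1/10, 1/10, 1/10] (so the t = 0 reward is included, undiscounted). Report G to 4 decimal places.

G = 18.2659

t=0: π = [0.2000, 0.4000, 0.1000, 0.1000, 0.1000, 0.1000], E[r] = 3.4000, γ^t·E[r] = 3.400000, running G = 3.400000
t=1: π = [0.1800, 0.1900, 0.1400, 0.1800, 0.1500, 0.1600], E[r] = 3.1000, γ^t·E[r] = 2.790000, running G = 6.190000
t=2: π = [0.1690, 0.2110, 0.1660, 0.1700, 0.1330, 0.1510], E[r] = 3.2020, γ^t·E[r] = 2.593620, running G = 8.783620
t=3: π = [0.1716, 0.2105, 0.1606, 0.1683, 0.1377, 0.1513], E[r] = 3.1738, γ^t·E[r] = 2.313700, running G = 11.097320
t=4: π = [0.1711, 0.2105, 0.1612, 0.1688, 0.1371, 0.1513], E[r] = 3.1773, γ^t·E[r] = 2.084653, running G = 13.181973
t=5: π = [0.1712, 0.2104, 0.1612, 0.1687, 0.1372, 0.1513], E[r] = 3.1770, γ^t·E[r] = 1.875986, running G = 15.057959
t=6: π = [0.1712, 0.2104, 0.1612, 0.1688, 0.1372, 0.1513], E[r] = 3.1770, γ^t·E[r] = 1.688404, running G = 16.746362
t=7: π = [0.1712, 0.2104, 0.1612, 0.1688, 0.1372, 0.1513], E[r] = 3.1770, γ^t·E[r] = 1.519560, running G = 18.265922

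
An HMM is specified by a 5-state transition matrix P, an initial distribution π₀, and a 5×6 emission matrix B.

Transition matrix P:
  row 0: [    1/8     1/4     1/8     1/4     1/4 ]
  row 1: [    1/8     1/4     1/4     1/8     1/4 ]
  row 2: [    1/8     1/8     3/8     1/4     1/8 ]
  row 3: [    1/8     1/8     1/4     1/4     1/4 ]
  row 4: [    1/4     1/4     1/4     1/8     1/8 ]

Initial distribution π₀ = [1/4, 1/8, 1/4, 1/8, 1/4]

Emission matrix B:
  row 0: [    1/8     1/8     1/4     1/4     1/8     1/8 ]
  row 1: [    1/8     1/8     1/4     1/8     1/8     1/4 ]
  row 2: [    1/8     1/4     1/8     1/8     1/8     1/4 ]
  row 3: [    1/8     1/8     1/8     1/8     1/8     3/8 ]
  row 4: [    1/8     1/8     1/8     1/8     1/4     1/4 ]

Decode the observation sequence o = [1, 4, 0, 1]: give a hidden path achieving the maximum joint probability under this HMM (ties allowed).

path = [2, 2, 2, 2]

t=0: δ = [3.125e-02, 1.562e-02, 6.250e-02, 1.562e-02, 3.125e-02]  (obs o_0=1)
t=1: δ = [9.766e-04, 9.766e-04, 2.930e-03, 1.953e-03, 1.953e-03]  ψ = [2, 0, 2, 2, 0]  (obs o_1=4)
t=2: δ = [6.104e-05, 6.104e-05, 1.373e-04, 9.155e-05, 6.104e-05]  ψ = [4, 4, 2, 2, 3]  (obs o_2=0)
t=3: δ = [2.146e-06, 2.146e-06, 1.287e-05, 4.292e-06, 2.861e-06]  ψ = [2, 2, 2, 2, 3]  (obs o_3=1)
backtrack: best end state = 2; path = [2, 2, 2, 2]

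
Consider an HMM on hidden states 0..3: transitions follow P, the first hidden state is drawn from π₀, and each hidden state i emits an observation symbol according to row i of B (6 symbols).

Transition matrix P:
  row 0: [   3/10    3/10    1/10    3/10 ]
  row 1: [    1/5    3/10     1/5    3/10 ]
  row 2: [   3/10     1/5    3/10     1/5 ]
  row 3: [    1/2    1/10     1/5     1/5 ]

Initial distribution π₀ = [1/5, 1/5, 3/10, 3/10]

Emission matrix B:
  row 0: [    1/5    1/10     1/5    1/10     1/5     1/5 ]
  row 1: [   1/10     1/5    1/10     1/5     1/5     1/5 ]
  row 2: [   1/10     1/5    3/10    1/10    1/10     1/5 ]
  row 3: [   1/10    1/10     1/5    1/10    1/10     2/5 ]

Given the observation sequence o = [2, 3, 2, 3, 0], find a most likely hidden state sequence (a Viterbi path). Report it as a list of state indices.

t=0: δ = [4.000e-02, 2.000e-02, 9.000e-02, 6.000e-02]  (obs o_0=2)
t=1: δ = [3.000e-03, 3.600e-03, 2.700e-03, 1.800e-03]  ψ = [3, 2, 2, 2]  (obs o_1=3)
t=2: δ = [1.800e-04, 1.080e-04, 2.430e-04, 2.160e-04]  ψ = [0, 1, 2, 1]  (obs o_2=2)
t=3: δ = [1.080e-05, 1.080e-05, 7.290e-06, 5.400e-06]  ψ = [3, 0, 2, 0]  (obs o_3=3)
t=4: δ = [6.480e-07, 3.240e-07, 2.187e-07, 3.240e-07]  ψ = [0, 0, 2, 0]  (obs o_4=0)
backtrack: best end state = 0; path = [2, 1, 3, 0, 0]

path = [2, 1, 3, 0, 0]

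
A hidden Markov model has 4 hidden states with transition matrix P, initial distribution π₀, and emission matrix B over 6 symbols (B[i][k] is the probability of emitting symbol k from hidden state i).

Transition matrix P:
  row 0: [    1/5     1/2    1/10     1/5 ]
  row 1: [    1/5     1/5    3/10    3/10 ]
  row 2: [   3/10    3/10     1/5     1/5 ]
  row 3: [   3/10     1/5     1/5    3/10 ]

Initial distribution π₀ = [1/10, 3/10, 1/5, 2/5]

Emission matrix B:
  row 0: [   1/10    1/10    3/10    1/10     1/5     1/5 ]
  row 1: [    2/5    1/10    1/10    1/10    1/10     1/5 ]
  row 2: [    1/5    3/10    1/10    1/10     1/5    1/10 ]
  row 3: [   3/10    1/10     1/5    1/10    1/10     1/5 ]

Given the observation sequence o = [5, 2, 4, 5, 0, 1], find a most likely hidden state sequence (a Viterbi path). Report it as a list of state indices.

path = [3, 0, 1, 0, 1, 2]

t=0: δ = [2.000e-02, 6.000e-02, 2.000e-02, 8.000e-02]  (obs o_0=5)
t=1: δ = [7.200e-03, 1.600e-03, 1.800e-03, 4.800e-03]  ψ = [3, 3, 1, 3]  (obs o_1=2)
t=2: δ = [2.880e-04, 3.600e-04, 1.920e-04, 1.440e-04]  ψ = [0, 0, 3, 0]  (obs o_2=4)
t=3: δ = [1.440e-05, 2.880e-05, 1.080e-05, 2.160e-05]  ψ = [1, 0, 1, 1]  (obs o_3=5)
t=4: δ = [6.480e-07, 2.880e-06, 1.728e-06, 2.592e-06]  ψ = [3, 0, 1, 1]  (obs o_4=0)
t=5: δ = [7.776e-08, 5.760e-08, 2.592e-07, 8.640e-08]  ψ = [3, 1, 1, 1]  (obs o_5=1)
backtrack: best end state = 2; path = [3, 0, 1, 0, 1, 2]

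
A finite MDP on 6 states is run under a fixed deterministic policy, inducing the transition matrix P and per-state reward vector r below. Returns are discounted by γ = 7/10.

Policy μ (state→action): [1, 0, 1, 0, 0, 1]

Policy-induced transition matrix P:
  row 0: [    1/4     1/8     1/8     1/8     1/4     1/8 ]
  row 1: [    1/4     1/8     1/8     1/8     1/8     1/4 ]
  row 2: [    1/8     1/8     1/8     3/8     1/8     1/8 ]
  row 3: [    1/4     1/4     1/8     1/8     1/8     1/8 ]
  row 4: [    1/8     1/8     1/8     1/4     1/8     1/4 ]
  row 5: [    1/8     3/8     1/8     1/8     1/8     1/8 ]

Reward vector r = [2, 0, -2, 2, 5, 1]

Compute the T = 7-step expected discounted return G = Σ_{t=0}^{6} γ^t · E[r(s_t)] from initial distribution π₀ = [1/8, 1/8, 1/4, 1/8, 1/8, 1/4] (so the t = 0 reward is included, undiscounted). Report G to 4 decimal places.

G = 3.7287

t=0: π = [0.1250, 0.1250, 0.2500, 0.1250, 0.1250, 0.2500], E[r] = 0.8750, γ^t·E[r] = 0.875000, running G = 0.875000
t=1: π = [0.1719, 0.2031, 0.1250, 0.2031, 0.1406, 0.1563], E[r] = 1.3594, γ^t·E[r] = 0.951563, running G = 1.826563
t=2: π = [0.1973, 0.1895, 0.1250, 0.1738, 0.1465, 0.1680], E[r] = 1.3926, γ^t·E[r] = 0.682363, running G = 2.508926
t=3: π = [0.1951, 0.1887, 0.1250, 0.1746, 0.1497, 0.1670], E[r] = 1.4045, γ^t·E[r] = 0.481758, running G = 2.990683
t=4: π = [0.1948, 0.1886, 0.1250, 0.1750, 0.1494, 0.1673], E[r] = 1.4037, γ^t·E[r] = 0.337032, running G = 3.327716
t=5: π = [0.1948, 0.1887, 0.1250, 0.1749, 0.1493, 0.1672], E[r] = 1.4034, γ^t·E[r] = 0.235872, running G = 3.563588
t=6: π = [0.1948, 0.1887, 0.1250, 0.1749, 0.1493, 0.1673], E[r] = 1.4034, γ^t·E[r] = 0.165113, running G = 3.728701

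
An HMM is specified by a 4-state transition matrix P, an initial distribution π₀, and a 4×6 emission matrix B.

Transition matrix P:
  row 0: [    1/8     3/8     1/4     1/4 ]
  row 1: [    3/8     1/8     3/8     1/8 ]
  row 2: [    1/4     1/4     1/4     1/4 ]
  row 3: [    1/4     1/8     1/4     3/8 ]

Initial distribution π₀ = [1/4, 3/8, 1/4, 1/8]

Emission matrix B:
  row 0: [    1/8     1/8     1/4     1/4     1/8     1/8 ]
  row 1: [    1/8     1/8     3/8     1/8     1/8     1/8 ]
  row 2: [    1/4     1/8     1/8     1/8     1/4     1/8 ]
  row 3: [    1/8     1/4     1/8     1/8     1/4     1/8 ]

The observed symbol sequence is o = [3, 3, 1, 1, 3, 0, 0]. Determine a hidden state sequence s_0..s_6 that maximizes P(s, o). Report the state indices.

path = [1, 0, 3, 3, 0, 1, 2]

t=0: δ = [6.250e-02, 4.688e-02, 3.125e-02, 1.562e-02]  (obs o_0=3)
t=1: δ = [4.395e-03, 2.930e-03, 2.197e-03, 1.953e-03]  ψ = [1, 0, 1, 0]  (obs o_1=3)
t=2: δ = [1.373e-04, 2.060e-04, 1.373e-04, 2.747e-04]  ψ = [1, 0, 0, 0]  (obs o_2=1)
t=3: δ = [9.656e-06, 6.437e-06, 9.656e-06, 2.575e-05]  ψ = [1, 0, 1, 3]  (obs o_3=1)
t=4: δ = [1.609e-06, 4.526e-07, 8.047e-07, 1.207e-06]  ψ = [3, 0, 3, 3]  (obs o_4=3)
t=5: δ = [3.772e-08, 7.544e-08, 1.006e-07, 5.658e-08]  ψ = [3, 0, 0, 3]  (obs o_5=0)
t=6: δ = [3.536e-09, 3.143e-09, 7.072e-09, 3.143e-09]  ψ = [1, 2, 1, 2]  (obs o_6=0)
backtrack: best end state = 2; path = [1, 0, 3, 3, 0, 1, 2]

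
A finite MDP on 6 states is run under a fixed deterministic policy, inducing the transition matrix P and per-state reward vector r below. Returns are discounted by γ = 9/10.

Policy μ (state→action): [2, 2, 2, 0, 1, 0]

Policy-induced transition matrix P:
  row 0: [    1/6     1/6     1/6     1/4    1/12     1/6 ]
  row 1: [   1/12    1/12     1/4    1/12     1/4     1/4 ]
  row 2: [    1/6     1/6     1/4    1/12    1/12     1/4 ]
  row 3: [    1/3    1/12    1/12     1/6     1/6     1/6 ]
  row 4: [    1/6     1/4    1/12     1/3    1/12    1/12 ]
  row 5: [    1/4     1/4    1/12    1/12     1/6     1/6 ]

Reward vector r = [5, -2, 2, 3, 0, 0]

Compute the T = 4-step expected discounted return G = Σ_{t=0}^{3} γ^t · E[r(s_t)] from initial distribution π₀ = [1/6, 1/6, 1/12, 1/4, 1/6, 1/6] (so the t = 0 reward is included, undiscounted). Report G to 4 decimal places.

G = 5.0248

t=0: π = [0.1667, 0.1667, 0.0833, 0.2500, 0.1667, 0.1667], E[r] = 1.4167, γ^t·E[r] = 1.416667, running G = 1.416667
t=1: π = [0.2083, 0.1597, 0.1389, 0.1736, 0.1458, 0.1736], E[r] = 1.5208, γ^t·E[r] = 1.368750, running G = 2.785417
t=2: π = [0.1968, 0.1655, 0.1505, 0.1690, 0.1389, 0.1794], E[r] = 1.4606, γ^t·E[r] = 1.183125, running G = 3.968542
t=3: π = [0.1960, 0.1653, 0.1524, 0.1649, 0.1399, 0.1814], E[r] = 1.4489, γ^t·E[r] = 1.056234, running G = 5.024776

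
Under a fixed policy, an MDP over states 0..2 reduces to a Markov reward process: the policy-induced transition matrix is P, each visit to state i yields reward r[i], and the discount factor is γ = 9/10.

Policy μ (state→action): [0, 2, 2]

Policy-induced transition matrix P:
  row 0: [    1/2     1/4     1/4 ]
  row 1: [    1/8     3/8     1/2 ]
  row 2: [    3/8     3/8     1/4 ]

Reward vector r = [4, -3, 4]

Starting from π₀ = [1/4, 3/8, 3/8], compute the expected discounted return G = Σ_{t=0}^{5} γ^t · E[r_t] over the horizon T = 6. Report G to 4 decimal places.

G = 7.4330

t=0: π = [0.2500, 0.3750, 0.3750], E[r] = 1.3750, γ^t·E[r] = 1.375000, running G = 1.375000
t=1: π = [0.3125, 0.3438, 0.3438], E[r] = 1.5938, γ^t·E[r] = 1.434375, running G = 2.809375
t=2: π = [0.3281, 0.3359, 0.3359], E[r] = 1.6484, γ^t·E[r] = 1.335234, running G = 4.144609
t=3: π = [0.3320, 0.3340, 0.3340], E[r] = 1.6621, γ^t·E[r] = 1.211678, running G = 5.356287
t=4: π = [0.3330, 0.3335, 0.3335], E[r] = 1.6655, γ^t·E[r] = 1.092752, running G = 6.449040
t=5: π = [0.3333, 0.3334, 0.3334], E[r] = 1.6664, γ^t·E[r] = 0.983982, running G = 7.433021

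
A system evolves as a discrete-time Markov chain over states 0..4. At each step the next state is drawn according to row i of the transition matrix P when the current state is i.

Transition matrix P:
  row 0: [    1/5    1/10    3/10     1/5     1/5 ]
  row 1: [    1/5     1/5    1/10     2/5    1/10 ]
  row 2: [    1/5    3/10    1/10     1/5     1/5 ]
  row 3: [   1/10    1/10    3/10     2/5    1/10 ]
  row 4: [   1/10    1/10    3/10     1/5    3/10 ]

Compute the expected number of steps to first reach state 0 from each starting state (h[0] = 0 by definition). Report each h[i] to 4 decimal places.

h = [0.0000, 6.5806, 6.5161, 7.2258, 7.2258]

First-step conditioning: h[0] = 0; for i ≠ 0, h[i] = 1 + Σ_k P[i][k]·h[k].
  h[1] = 1 + 1/5·h[1] + 1/10·h[2] + 2/5·h[3] + 1/10·h[4]
  h[2] = 1 + 3/10·h[1] + 1/10·h[2] + 1/5·h[3] + 1/5·h[4]
  h[3] = 1 + 1/10·h[1] + 3/10·h[2] + 2/5·h[3] + 1/10·h[4]
  h[4] = 1 + 1/10·h[1] + 3/10·h[2] + 1/5·h[3] + 3/10·h[4]
Solving the 4×4 linear system over states ≠ 0 gives exactly h = [0, 204/31, 202/31, 224/31, 224/31] (h[0] = 0 is the target).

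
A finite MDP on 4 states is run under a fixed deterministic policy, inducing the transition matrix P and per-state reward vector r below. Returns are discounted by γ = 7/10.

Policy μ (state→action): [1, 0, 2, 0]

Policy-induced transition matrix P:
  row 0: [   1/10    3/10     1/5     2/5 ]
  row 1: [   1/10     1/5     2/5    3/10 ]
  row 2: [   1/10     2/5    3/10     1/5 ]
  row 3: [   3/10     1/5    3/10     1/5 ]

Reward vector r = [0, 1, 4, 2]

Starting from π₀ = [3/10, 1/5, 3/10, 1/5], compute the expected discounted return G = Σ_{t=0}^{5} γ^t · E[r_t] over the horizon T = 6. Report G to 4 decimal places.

t=0: π = [0.3000, 0.2000, 0.3000, 0.2000], E[r] = 1.8000, γ^t·E[r] = 1.800000, running G = 1.800000
t=1: π = [0.1400, 0.2900, 0.2900, 0.2800], E[r] = 2.0100, γ^t·E[r] = 1.407000, running G = 3.207000
t=2: π = [0.1560, 0.2720, 0.3150, 0.2570], E[r] = 2.0460, γ^t·E[r] = 1.002540, running G = 4.209540
t=3: π = [0.1514, 0.2786, 0.3116, 0.2584], E[r] = 2.0418, γ^t·E[r] = 0.700337, running G = 4.909877
t=4: π = [0.1517, 0.2775, 0.3127, 0.2581], E[r] = 2.0446, γ^t·E[r] = 0.490913, running G = 5.400791
t=5: π = [0.1516, 0.2777, 0.3126, 0.2581], E[r] = 2.0442, γ^t·E[r] = 0.343567, running G = 5.744357

G = 5.7444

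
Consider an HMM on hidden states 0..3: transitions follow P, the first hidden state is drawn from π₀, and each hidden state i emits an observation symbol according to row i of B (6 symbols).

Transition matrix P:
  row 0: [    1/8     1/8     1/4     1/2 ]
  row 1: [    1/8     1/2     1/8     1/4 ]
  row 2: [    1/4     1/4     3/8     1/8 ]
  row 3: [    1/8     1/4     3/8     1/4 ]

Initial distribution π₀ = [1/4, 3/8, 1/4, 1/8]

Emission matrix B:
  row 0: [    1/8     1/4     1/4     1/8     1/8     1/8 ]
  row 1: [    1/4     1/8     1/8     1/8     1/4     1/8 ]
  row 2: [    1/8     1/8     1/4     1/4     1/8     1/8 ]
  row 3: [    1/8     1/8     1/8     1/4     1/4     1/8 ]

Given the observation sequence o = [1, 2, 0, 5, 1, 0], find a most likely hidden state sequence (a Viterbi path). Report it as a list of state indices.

t=0: δ = [6.250e-02, 4.688e-02, 3.125e-02, 1.562e-02]  (obs o_0=1)
t=1: δ = [1.953e-03, 2.930e-03, 3.906e-03, 3.906e-03]  ψ = [0, 1, 0, 0]  (obs o_1=2)
t=2: δ = [1.221e-04, 3.662e-04, 1.831e-04, 1.221e-04]  ψ = [2, 1, 2, 0]  (obs o_2=0)
t=3: δ = [5.722e-06, 2.289e-05, 8.583e-06, 1.144e-05]  ψ = [1, 1, 2, 1]  (obs o_3=5)
t=4: δ = [7.153e-07, 1.431e-06, 5.364e-07, 7.153e-07]  ψ = [1, 1, 3, 1]  (obs o_4=1)
t=5: δ = [2.235e-08, 1.788e-07, 3.353e-08, 4.470e-08]  ψ = [1, 1, 3, 0]  (obs o_5=0)
backtrack: best end state = 1; path = [1, 1, 1, 1, 1, 1]

path = [1, 1, 1, 1, 1, 1]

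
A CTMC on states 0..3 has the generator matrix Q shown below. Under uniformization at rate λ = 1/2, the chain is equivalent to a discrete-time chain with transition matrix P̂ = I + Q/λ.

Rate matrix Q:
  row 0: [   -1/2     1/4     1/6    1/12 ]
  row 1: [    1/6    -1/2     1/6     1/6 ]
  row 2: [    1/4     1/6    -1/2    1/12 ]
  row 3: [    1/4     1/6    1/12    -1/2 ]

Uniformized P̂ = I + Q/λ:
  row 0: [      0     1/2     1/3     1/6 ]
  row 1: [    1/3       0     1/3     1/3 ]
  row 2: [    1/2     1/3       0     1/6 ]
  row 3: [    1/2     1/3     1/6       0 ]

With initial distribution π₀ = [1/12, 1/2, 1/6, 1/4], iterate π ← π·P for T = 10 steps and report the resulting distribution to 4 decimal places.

t=0: π = [0.0833, 0.5000, 0.1667, 0.2500]
t=1: π = [0.3750, 0.1806, 0.2361, 0.2083]
t=2: π = [0.2824, 0.3356, 0.2199, 0.1620]
t=3: π = [0.3029, 0.2685, 0.2330, 0.1956]
t=4: π = [0.3038, 0.2943, 0.2231, 0.1788]
t=5: π = [0.2990, 0.2859, 0.2292, 0.1859]
t=6: π = [0.3028, 0.2879, 0.2260, 0.1833]
t=7: π = [0.3006, 0.2878, 0.2275, 0.1841]
t=8: π = [0.3017, 0.2875, 0.2268, 0.1840]
t=9: π = [0.3012, 0.2878, 0.2271, 0.1839]
t=10: π = [0.3014, 0.2876, 0.2270, 0.1840]

π = [0.3014, 0.2876, 0.2270, 0.1840]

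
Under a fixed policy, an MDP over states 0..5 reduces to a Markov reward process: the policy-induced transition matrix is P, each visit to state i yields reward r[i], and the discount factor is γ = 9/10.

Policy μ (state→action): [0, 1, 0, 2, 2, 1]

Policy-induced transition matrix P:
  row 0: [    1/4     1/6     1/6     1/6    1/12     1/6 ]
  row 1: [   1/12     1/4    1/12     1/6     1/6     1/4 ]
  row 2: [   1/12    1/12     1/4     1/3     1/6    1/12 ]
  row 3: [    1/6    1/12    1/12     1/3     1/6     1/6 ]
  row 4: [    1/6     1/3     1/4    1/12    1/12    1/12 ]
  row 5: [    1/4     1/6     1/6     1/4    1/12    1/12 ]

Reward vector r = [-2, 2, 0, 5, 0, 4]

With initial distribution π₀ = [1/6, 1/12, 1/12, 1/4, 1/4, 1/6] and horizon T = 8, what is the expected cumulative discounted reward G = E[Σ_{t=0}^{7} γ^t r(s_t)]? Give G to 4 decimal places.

G = 9.8667

t=0: π = [0.1667, 0.0833, 0.0833, 0.2500, 0.2500, 0.1667], E[r] = 1.7500, γ^t·E[r] = 1.750000, running G = 1.750000
t=1: π = [0.1806, 0.1875, 0.1667, 0.2153, 0.1181, 0.1319], E[r] = 1.6181, γ^t·E[r] = 1.456250, running G = 3.206250
t=2: π = [0.1632, 0.1701, 0.1568, 0.2315, 0.1308, 0.1476], E[r] = 1.7616, γ^t·E[r] = 1.426875, running G = 4.633125
t=3: π = [0.1653, 0.1703, 0.1572, 0.2328, 0.1299, 0.1446], E[r] = 1.7522, γ^t·E[r] = 1.277332, running G = 5.910457
t=4: π = [0.1652, 0.1700, 0.1570, 0.2329, 0.1300, 0.1449], E[r] = 1.7536, γ^t·E[r] = 1.150524, running G = 7.060981
t=5: π = [0.1653, 0.1700, 0.1570, 0.2329, 0.1300, 0.1448], E[r] = 1.7533, γ^t·E[r] = 1.035312, running G = 8.096293
t=6: π = [0.1653, 0.1700, 0.1570, 0.2329, 0.1300, 0.1448], E[r] = 1.7533, γ^t·E[r] = 0.931791, running G = 9.028084
t=7: π = [0.1653, 0.1700, 0.1570, 0.2329, 0.1300, 0.1448], E[r] = 1.7533, γ^t·E[r] = 0.838610, running G = 9.866694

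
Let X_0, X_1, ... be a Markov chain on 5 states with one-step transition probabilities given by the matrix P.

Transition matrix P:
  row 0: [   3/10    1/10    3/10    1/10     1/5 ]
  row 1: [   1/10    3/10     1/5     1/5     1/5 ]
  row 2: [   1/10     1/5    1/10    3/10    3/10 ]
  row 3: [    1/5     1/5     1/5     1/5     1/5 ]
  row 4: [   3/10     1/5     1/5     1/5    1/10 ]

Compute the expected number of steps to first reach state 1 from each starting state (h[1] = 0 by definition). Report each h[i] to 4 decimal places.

First-step conditioning: h[1] = 0; for i ≠ 1, h[i] = 1 + Σ_k P[i][k]·h[k].
  h[0] = 1 + 3/10·h[0] + 3/10·h[2] + 1/10·h[3] + 1/5·h[4]
  h[2] = 1 + 1/10·h[0] + 1/10·h[2] + 3/10·h[3] + 3/10·h[4]
  h[3] = 1 + 1/5·h[0] + 1/5·h[2] + 1/5·h[3] + 1/5·h[4]
  h[4] = 1 + 3/10·h[0] + 1/5·h[2] + 1/5·h[3] + 1/10·h[4]
Solving the 4×4 linear system over states ≠ 1 gives exactly h = [6100/977, 0, 5445/977, 5495/977, 5550/977] (h[1] = 0 is the target).

h = [6.2436, 0.0000, 5.5732, 5.6244, 5.6807]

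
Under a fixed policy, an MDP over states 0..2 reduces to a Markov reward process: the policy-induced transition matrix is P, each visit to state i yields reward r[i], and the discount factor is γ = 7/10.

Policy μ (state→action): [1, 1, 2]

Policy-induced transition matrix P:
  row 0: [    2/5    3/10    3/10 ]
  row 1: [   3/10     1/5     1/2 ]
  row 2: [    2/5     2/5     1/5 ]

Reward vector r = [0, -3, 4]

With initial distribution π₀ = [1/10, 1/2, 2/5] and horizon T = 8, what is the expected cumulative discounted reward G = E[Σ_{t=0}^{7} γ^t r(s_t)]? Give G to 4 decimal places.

G = 1.0651

t=0: π = [0.1000, 0.5000, 0.4000], E[r] = 0.1000, γ^t·E[r] = 0.100000, running G = 0.100000
t=1: π = [0.3500, 0.2900, 0.3600], E[r] = 0.5700, γ^t·E[r] = 0.399000, running G = 0.499000
t=2: π = [0.3710, 0.3070, 0.3220], E[r] = 0.3670, γ^t·E[r] = 0.179830, running G = 0.678830
t=3: π = [0.3693, 0.3015, 0.3292], E[r] = 0.4123, γ^t·E[r] = 0.141419, running G = 0.820249
t=4: π = [0.3699, 0.3028, 0.3274], E[r] = 0.4012, γ^t·E[r] = 0.096331, running G = 0.916579
t=5: π = [0.3697, 0.3025, 0.3278], E[r] = 0.4039, γ^t·E[r] = 0.067880, running G = 0.984460
t=6: π = [0.3698, 0.3025, 0.3277], E[r] = 0.4032, γ^t·E[r] = 0.047440, running G = 1.031900
t=7: π = [0.3697, 0.3025, 0.3277], E[r] = 0.4034, γ^t·E[r] = 0.033221, running G = 1.065121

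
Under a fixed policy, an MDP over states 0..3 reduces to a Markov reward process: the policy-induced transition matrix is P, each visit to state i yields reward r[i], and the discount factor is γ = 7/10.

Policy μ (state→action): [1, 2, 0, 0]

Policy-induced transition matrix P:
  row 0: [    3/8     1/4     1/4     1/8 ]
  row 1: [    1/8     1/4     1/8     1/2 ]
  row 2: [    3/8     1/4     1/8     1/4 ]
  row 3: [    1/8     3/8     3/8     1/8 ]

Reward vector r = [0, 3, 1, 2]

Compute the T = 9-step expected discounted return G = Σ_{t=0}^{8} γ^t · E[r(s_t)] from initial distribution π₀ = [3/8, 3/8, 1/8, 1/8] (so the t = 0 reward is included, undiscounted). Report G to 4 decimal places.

G = 4.9654

t=0: π = [0.3750, 0.3750, 0.1250, 0.1250], E[r] = 1.5000, γ^t·E[r] = 1.500000, running G = 1.500000
t=1: π = [0.2500, 0.2656, 0.2031, 0.2813], E[r] = 1.5625, γ^t·E[r] = 1.093750, running G = 2.593750
t=2: π = [0.2383, 0.2852, 0.2266, 0.2500], E[r] = 1.5820, γ^t·E[r] = 0.775195, running G = 3.368945
t=3: π = [0.2412, 0.2813, 0.2173, 0.2603], E[r] = 1.5815, γ^t·E[r] = 0.542469, running G = 3.911415
t=4: π = [0.2396, 0.2825, 0.2202, 0.2576], E[r] = 1.5831, γ^t·E[r] = 0.380095, running G = 4.291509
t=5: π = [0.2400, 0.2822, 0.2194, 0.2585], E[r] = 1.5829, γ^t·E[r] = 0.266042, running G = 4.557551
t=6: π = [0.2398, 0.2823, 0.2196, 0.2582], E[r] = 1.5830, γ^t·E[r] = 0.186243, running G = 4.743794
t=7: π = [0.2399, 0.2823, 0.2195, 0.2583], E[r] = 1.5830, γ^t·E[r] = 0.130368, running G = 4.874162
t=8: π = [0.2399, 0.2823, 0.2196, 0.2583], E[r] = 1.5830, γ^t·E[r] = 0.091258, running G = 4.965421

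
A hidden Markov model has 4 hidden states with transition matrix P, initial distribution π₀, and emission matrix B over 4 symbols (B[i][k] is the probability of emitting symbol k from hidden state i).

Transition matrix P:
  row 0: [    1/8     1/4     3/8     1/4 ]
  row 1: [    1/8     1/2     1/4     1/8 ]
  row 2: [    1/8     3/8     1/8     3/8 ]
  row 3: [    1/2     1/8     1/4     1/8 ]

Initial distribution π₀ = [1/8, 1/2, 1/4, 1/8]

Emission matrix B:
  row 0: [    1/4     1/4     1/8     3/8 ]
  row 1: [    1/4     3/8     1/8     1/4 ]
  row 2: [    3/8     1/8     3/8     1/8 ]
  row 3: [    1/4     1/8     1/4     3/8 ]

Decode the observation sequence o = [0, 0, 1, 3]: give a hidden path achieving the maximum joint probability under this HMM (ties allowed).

t=0: δ = [3.125e-02, 1.250e-01, 9.375e-02, 3.125e-02]  (obs o_0=0)
t=1: δ = [3.906e-03, 1.562e-02, 1.172e-02, 8.789e-03]  ψ = [1, 1, 1, 2]  (obs o_1=0)
t=2: δ = [1.099e-03, 2.930e-03, 4.883e-04, 5.493e-04]  ψ = [3, 1, 1, 2]  (obs o_2=1)
t=3: δ = [1.373e-04, 3.662e-04, 9.155e-05, 1.373e-04]  ψ = [1, 1, 1, 1]  (obs o_3=3)
backtrack: best end state = 1; path = [1, 1, 1, 1]

path = [1, 1, 1, 1]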